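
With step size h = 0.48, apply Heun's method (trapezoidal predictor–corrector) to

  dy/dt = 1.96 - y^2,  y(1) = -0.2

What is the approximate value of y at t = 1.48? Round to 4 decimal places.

0.6062

Heun: k1 = f(t_n, y_n); k2 = f(t_n + h, y_n + h·k1); y_{n+1} = y_n + (h/2)·(k1 + k2).
t=1.000000, y=-0.200000:
  k1 = f(1.000000, -0.200000) = 1.920000
  k2 = f(1.480000, 0.721600) = 1.439293
  y ← -0.200000 + (0.48/2)·(1.920000 + 1.439293) = 0.606230
y(1.48) ≈ 0.6062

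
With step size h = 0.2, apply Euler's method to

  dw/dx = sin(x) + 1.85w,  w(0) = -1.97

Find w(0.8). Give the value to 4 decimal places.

-6.6456

Euler: w_{n+1} = w_n + h·f(x_n, w_n).
x=0.000000, w=-1.970000: f=-3.644500 → w ← -1.970000 + 0.2·(-3.644500) = -2.698900
x=0.200000, w=-2.698900: f=-4.794296 → w ← -2.698900 + 0.2·(-4.794296) = -3.657759
x=0.400000, w=-3.657759: f=-6.377436 → w ← -3.657759 + 0.2·(-6.377436) = -4.933246
x=0.600000, w=-4.933246: f=-8.561863 → w ← -4.933246 + 0.2·(-8.561863) = -6.645619
w(0.8) ≈ -6.6456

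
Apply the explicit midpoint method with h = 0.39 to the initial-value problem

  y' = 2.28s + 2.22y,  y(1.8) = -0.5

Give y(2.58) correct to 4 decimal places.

5.9808

Midpoint: k1 = f(s_n, y_n); k2 = f(s_n + h/2, y_n + (h/2)·k1); y_{n+1} = y_n + h·k2.
s=1.800000, y=-0.500000:
  k1 = f(1.800000, -0.500000) = 2.994000
  k2 = f(1.995000, 0.083830) = 4.734703
  y ← -0.500000 + 0.39·4.734703 = 1.346534
s=2.190000, y=1.346534:
  k1 = f(2.190000, 1.346534) = 7.982506
  k2 = f(2.385000, 2.903123) = 11.882732
  y ← 1.346534 + 0.39·11.882732 = 5.980800
y(2.58) ≈ 5.9808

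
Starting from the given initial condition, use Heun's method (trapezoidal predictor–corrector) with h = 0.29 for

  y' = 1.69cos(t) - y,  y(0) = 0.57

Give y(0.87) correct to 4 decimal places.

1.0567

Heun: k1 = f(t_n, y_n); k2 = f(t_n + h, y_n + h·k1); y_{n+1} = y_n + (h/2)·(k1 + k2).
t=0.000000, y=0.570000:
  k1 = f(0.000000, 0.570000) = 1.120000
  k2 = f(0.290000, 0.894800) = 0.724632
  y ← 0.570000 + (0.29/2)·(1.120000 + 0.724632) = 0.837472
t=0.290000, y=0.837472:
  k1 = f(0.290000, 0.837472) = 0.781960
  k2 = f(0.580000, 1.064240) = 0.349382
  y ← 0.837472 + (0.29/2)·(0.781960 + 0.349382) = 1.001516
t=0.580000, y=1.001516:
  k1 = f(0.580000, 1.001516) = 0.412106
  k2 = f(0.870000, 1.121027) = -0.031270
  y ← 1.001516 + (0.29/2)·(0.412106 + (-0.031270)) = 1.056737
y(0.87) ≈ 1.0567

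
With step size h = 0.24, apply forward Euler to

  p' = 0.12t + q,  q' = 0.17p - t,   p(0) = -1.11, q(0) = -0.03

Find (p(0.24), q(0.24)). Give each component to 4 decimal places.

-1.1172, -0.0753

Euler on (p,q): p_{n+1} = p_n + h·p', q_{n+1} = q_n + h·q'.
0.000000: (-1.110000, -0.030000); f=(-0.030000, -0.188700) → (-1.117200, -0.075288)
(p(0.24), q(0.24)) ≈ (-1.1172, -0.0753)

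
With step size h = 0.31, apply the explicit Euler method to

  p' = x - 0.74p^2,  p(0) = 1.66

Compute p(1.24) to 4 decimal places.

0.9998

Euler: p_{n+1} = p_n + h·f(x_n, p_n).
x=0.000000, p=1.660000: f=-2.039144 → p ← 1.660000 + 0.31·(-2.039144) = 1.027865
x=0.310000, p=1.027865: f=-0.471815 → p ← 1.027865 + 0.31·(-0.471815) = 0.881603
x=0.620000, p=0.881603: f=0.044855 → p ← 0.881603 + 0.31·0.044855 = 0.895508
x=0.930000, p=0.895508: f=0.336569 → p ← 0.895508 + 0.31·0.336569 = 0.999844
p(1.24) ≈ 0.9998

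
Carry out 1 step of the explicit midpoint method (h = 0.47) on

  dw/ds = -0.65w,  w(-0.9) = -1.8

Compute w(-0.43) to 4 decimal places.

Midpoint: k1 = f(s_n, w_n); k2 = f(s_n + h/2, w_n + (h/2)·k1); w_{n+1} = w_n + h·k2.
s=-0.900000, w=-1.800000:
  k1 = f(-0.900000, -1.800000) = 1.170000
  k2 = f(-0.665000, -1.525050) = 0.991283
  w ← -1.800000 + 0.47·0.991283 = -1.334097
w(-0.43) ≈ -1.3341

-1.3341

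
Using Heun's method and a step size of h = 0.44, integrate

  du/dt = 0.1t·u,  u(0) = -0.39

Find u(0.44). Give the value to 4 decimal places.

Heun: k1 = f(t_n, u_n); k2 = f(t_n + h, u_n + h·k1); u_{n+1} = u_n + (h/2)·(k1 + k2).
t=0.000000, u=-0.390000:
  k1 = f(0.000000, -0.390000) = 0.000000
  k2 = f(0.440000, -0.390000) = -0.017160
  u ← -0.390000 + (0.44/2)·(0.000000 + (-0.017160)) = -0.393775
u(0.44) ≈ -0.3938

-0.3938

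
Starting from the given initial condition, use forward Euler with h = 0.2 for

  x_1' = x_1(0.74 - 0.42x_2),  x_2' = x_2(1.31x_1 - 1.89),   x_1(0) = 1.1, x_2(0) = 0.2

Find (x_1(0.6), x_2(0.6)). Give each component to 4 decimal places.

Euler on (x_1,x_2): x_1_{n+1} = x_1_n + h·x_1', x_2_{n+1} = x_2_n + h·x_2'.
0.000000: (1.100000, 0.200000); f=(0.721600, -0.089800) → (1.244320, 0.182040)
0.200000: (1.244320, 0.182040); f=(0.825660, -0.047320) → (1.409452, 0.172576)
0.400000: (1.409452, 0.172576); f=(0.940835, -0.007527) → (1.597619, 0.171071)
(x_1(0.6), x_2(0.6)) ≈ (1.5976, 0.1711)

1.5976, 0.1711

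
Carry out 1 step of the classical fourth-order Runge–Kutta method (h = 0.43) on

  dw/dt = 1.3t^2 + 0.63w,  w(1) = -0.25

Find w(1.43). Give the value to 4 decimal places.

0.6147

RK4: k1 = f(t_n, w_n); k2 = f(t_n + h/2, w_n + (h/2)·k1); k3 = f(t_n + h/2, w_n + (h/2)·k2); k4 = f(t_n + h, w_n + h·k3); w_{n+1} = w_n + (h/6)·(k1 + 2k2 + 2k3 + k4).
t=1.000000, w=-0.250000:
  k1 = f(1.000000, -0.250000) = 1.142500
  k2 = f(1.215000, -0.004362) = 1.916344
  k3 = f(1.215000, 0.162014) = 2.021161
  k4 = f(1.430000, 0.619099) = 3.048403
  w ← -0.250000 + (0.43/6)·(k1 + 2k2 + 2k3 + k4) = 0.614724
w(1.43) ≈ 0.6147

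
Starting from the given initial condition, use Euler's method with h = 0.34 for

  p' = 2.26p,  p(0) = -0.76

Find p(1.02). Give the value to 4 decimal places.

-4.2030

Euler: p_{n+1} = p_n + h·f(x_n, p_n).
x=0.000000, p=-0.760000: f=-1.717600 → p ← -0.760000 + 0.34·(-1.717600) = -1.343984
x=0.340000, p=-1.343984: f=-3.037404 → p ← -1.343984 + 0.34·(-3.037404) = -2.376701
x=0.680000, p=-2.376701: f=-5.371345 → p ← -2.376701 + 0.34·(-5.371345) = -4.202959
p(1.02) ≈ -4.2030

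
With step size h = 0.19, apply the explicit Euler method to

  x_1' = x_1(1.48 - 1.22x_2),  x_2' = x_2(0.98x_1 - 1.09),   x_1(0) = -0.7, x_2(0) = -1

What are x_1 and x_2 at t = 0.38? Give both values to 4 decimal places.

-1.5196, -0.3947

Euler on (x_1,x_2): x_1_{n+1} = x_1_n + h·x_1', x_2_{n+1} = x_2_n + h·x_2'.
0.000000: (-0.700000, -1.000000); f=(-1.890000, 1.776000) → (-1.059100, -0.662560)
0.190000: (-1.059100, -0.662560); f=(-2.423563, 1.409873) → (-1.519577, -0.394684)
(x_1(0.38), x_2(0.38)) ≈ (-1.5196, -0.3947)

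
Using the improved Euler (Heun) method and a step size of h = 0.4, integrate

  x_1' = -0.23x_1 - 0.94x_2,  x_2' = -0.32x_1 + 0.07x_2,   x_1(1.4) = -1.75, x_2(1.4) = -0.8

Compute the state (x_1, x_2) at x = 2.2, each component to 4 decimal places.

-1.0340, -0.4910

Heun on (x_1,x_2): k1 = f(x_n, state_n); k2 = f(x_n + h, state_n + h·k1); state_{n+1} = state_n + (h/2)·(k1 + k2).
1.400000: (-1.750000, -0.800000)
  k1 = (1.154500, 0.504000)
  predictor → (-1.288200, -0.598400)
  k2 = (0.858782, 0.370336)
  → (-1.347344, -0.625133)
1.800000: (-1.347344, -0.625133)
  k1 = (0.897514, 0.387391)
  predictor → (-0.988338, -0.470177)
  k2 = (0.669284, 0.283356)
  → (-1.033984, -0.490984)
(x_1(2.2), x_2(2.2)) ≈ (-1.0340, -0.4910)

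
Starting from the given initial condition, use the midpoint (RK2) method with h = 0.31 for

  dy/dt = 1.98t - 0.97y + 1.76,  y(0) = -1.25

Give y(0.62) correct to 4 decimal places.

0.4435

Midpoint: k1 = f(t_n, y_n); k2 = f(t_n + h/2, y_n + (h/2)·k1); y_{n+1} = y_n + h·k2.
t=0.000000, y=-1.250000:
  k1 = f(0.000000, -1.250000) = 2.972500
  k2 = f(0.155000, -0.789262) = 2.832485
  y ← -1.250000 + 0.31·2.832485 = -0.371930
t=0.310000, y=-0.371930:
  k1 = f(0.310000, -0.371930) = 2.734572
  k2 = f(0.465000, 0.051929) = 2.630329
  y ← -0.371930 + 0.31·2.630329 = 0.443472
y(0.62) ≈ 0.4435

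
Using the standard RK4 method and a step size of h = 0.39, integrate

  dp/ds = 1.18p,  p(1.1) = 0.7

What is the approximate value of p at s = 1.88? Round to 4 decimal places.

RK4: k1 = f(s_n, p_n); k2 = f(s_n + h/2, p_n + (h/2)·k1); k3 = f(s_n + h/2, p_n + (h/2)·k2); k4 = f(s_n + h, p_n + h·k3); p_{n+1} = p_n + (h/6)·(k1 + 2k2 + 2k3 + k4).
s=1.100000, p=0.700000:
  k1 = f(1.100000, 0.700000) = 0.826000
  k2 = f(1.295000, 0.861070) = 1.016063
  k3 = f(1.295000, 0.898132) = 1.059796
  k4 = f(1.490000, 1.113320) = 1.313718
  p ← 0.700000 + (0.39/6)·(k1 + 2k2 + 2k3 + k4) = 1.108943
s=1.490000, p=1.108943:
  k1 = f(1.490000, 1.108943) = 1.308553
  k2 = f(1.685000, 1.364111) = 1.609651
  k3 = f(1.685000, 1.422825) = 1.678934
  k4 = f(1.880000, 1.763727) = 2.081198
  p ← 1.108943 + (0.39/6)·(k1 + 2k2 + 2k3 + k4) = 1.756793
p(1.88) ≈ 1.7568

1.7568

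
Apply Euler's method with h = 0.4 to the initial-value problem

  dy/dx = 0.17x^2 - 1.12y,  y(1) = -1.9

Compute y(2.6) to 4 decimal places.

0.3264

Euler: y_{n+1} = y_n + h·f(x_n, y_n).
x=1.000000, y=-1.900000: f=2.298000 → y ← -1.900000 + 0.4·2.298000 = -0.980800
x=1.400000, y=-0.980800: f=1.431696 → y ← -0.980800 + 0.4·1.431696 = -0.408122
x=1.800000, y=-0.408122: f=1.007896 → y ← -0.408122 + 0.4·1.007896 = -0.004963
x=2.200000, y=-0.004963: f=0.828359 → y ← -0.004963 + 0.4·0.828359 = 0.326380
y(2.6) ≈ 0.3264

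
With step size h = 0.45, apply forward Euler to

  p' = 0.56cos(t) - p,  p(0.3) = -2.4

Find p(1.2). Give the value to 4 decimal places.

-0.4092

Euler: p_{n+1} = p_n + h·f(t_n, p_n).
t=0.300000, p=-2.400000: f=2.934988 → p ← -2.400000 + 0.45·2.934988 = -1.079255
t=0.750000, p=-1.079255: f=1.489001 → p ← -1.079255 + 0.45·1.489001 = -0.409205
p(1.2) ≈ -0.4092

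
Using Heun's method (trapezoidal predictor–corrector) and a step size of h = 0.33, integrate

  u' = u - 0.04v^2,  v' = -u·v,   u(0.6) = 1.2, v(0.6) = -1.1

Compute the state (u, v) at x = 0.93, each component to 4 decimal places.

Heun on (u,v): k1 = f(x_n, state_n); k2 = f(x_n + h, state_n + h·k1); state_{n+1} = state_n + (h/2)·(k1 + k2).
0.600000: (1.200000, -1.100000)
  k1 = (1.151600, 1.320000)
  predictor → (1.580028, -0.664400)
  k2 = (1.562371, 1.049771)
  → (1.647805, -0.708988)
(u(0.93), v(0.93)) ≈ (1.6478, -0.7090)

1.6478, -0.7090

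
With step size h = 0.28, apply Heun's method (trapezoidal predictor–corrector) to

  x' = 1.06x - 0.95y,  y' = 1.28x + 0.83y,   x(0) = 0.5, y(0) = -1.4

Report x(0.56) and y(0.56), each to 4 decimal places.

1.9396, -1.2745

Heun on (x,y): k1 = f(t_n, state_n); k2 = f(t_n + h, state_n + h·k1); state_{n+1} = state_n + (h/2)·(k1 + k2).
0.000000: (0.500000, -1.400000)
  k1 = (1.860000, -0.522000)
  predictor → (1.020800, -1.546160)
  k2 = (2.550900, 0.023311)
  → (1.117526, -1.469816)
0.280000: (1.117526, -1.469816)
  k1 = (2.580903, 0.210486)
  predictor → (1.840179, -1.410880)
  k2 = (3.290926, 1.184398)
  → (1.939582, -1.274533)
(x(0.56), y(0.56)) ≈ (1.9396, -1.2745)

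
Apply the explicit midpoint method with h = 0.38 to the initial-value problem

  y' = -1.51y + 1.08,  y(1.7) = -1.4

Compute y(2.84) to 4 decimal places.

0.2790

Midpoint: k1 = f(t_n, y_n); k2 = f(t_n + h/2, y_n + (h/2)·k1); y_{n+1} = y_n + h·k2.
t=1.700000, y=-1.400000:
  k1 = f(1.700000, -1.400000) = 3.194000
  k2 = f(1.890000, -0.793140) = 2.277641
  y ← -1.400000 + 0.38·2.277641 = -0.534496
t=2.080000, y=-0.534496:
  k1 = f(2.080000, -0.534496) = 1.887089
  k2 = f(2.270000, -0.175949) = 1.345683
  y ← -0.534496 + 0.38·1.345683 = -0.023137
t=2.460000, y=-0.023137:
  k1 = f(2.460000, -0.023137) = 1.114936
  k2 = f(2.650000, 0.188701) = 0.795061
  y ← -0.023137 + 0.38·0.795061 = 0.278987
y(2.84) ≈ 0.2790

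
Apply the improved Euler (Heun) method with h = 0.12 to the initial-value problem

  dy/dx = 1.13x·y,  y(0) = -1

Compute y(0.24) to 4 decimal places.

Heun: k1 = f(x_n, y_n); k2 = f(x_n + h, y_n + h·k1); y_{n+1} = y_n + (h/2)·(k1 + k2).
x=0.000000, y=-1.000000:
  k1 = f(0.000000, -1.000000) = 0.000000
  k2 = f(0.120000, -1.000000) = -0.135600
  y ← -1.000000 + (0.12/2)·(0.000000 + (-0.135600)) = -1.008136
x=0.120000, y=-1.008136:
  k1 = f(0.120000, -1.008136) = -0.136703
  k2 = f(0.240000, -1.024540) = -0.277855
  y ← -1.008136 + (0.12/2)·(-0.136703 + (-0.277855)) = -1.033010
y(0.24) ≈ -1.0330

-1.0330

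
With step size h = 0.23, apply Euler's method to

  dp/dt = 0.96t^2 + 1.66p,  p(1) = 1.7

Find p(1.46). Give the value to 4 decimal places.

3.8851

Euler: p_{n+1} = p_n + h·f(t_n, p_n).
t=1.000000, p=1.700000: f=3.782000 → p ← 1.700000 + 0.23·3.782000 = 2.569860
t=1.230000, p=2.569860: f=5.718352 → p ← 2.569860 + 0.23·5.718352 = 3.885081
p(1.46) ≈ 3.8851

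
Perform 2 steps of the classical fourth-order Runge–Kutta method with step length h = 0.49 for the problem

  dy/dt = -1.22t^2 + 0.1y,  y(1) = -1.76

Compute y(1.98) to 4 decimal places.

-4.8006

RK4: k1 = f(t_n, y_n); k2 = f(t_n + h/2, y_n + (h/2)·k1); k3 = f(t_n + h/2, y_n + (h/2)·k2); k4 = f(t_n + h, y_n + h·k3); y_{n+1} = y_n + (h/6)·(k1 + 2k2 + 2k3 + k4).
t=1.000000, y=-1.760000:
  k1 = f(1.000000, -1.760000) = -1.396000
  k2 = f(1.245000, -2.102020) = -2.101233
  k3 = f(1.245000, -2.274802) = -2.118511
  k4 = f(1.490000, -2.798070) = -2.988329
  y ← -1.760000 + (0.49/6)·(k1 + 2k2 + 2k3 + k4) = -2.807278
t=1.490000, y=-2.807278:
  k1 = f(1.490000, -2.807278) = -2.989250
  k2 = f(1.735000, -3.539644) = -4.026439
  k3 = f(1.735000, -3.793756) = -4.051850
  k4 = f(1.980000, -4.792685) = -5.262156
  y ← -2.807278 + (0.49/6)·(k1 + 2k2 + 2k3 + k4) = -4.800597
y(1.98) ≈ -4.8006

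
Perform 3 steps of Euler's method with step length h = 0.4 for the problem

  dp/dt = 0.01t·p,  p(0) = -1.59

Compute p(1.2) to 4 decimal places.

-1.5976

Euler: p_{n+1} = p_n + h·f(t_n, p_n).
t=0.000000, p=-1.590000: f=0.000000 → p ← -1.590000 + 0.4·0.000000 = -1.590000
t=0.400000, p=-1.590000: f=-0.006360 → p ← -1.590000 + 0.4·(-0.006360) = -1.592544
t=0.800000, p=-1.592544: f=-0.012740 → p ← -1.592544 + 0.4·(-0.012740) = -1.597640
p(1.2) ≈ -1.5976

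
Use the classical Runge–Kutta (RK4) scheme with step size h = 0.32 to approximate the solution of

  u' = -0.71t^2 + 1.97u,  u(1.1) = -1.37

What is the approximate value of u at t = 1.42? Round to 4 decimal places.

RK4: k1 = f(t_n, u_n); k2 = f(t_n + h/2, u_n + (h/2)·k1); k3 = f(t_n + h/2, u_n + (h/2)·k2); k4 = f(t_n + h, u_n + h·k3); u_{n+1} = u_n + (h/6)·(k1 + 2k2 + 2k3 + k4).
t=1.100000, u=-1.370000:
  k1 = f(1.100000, -1.370000) = -3.558000
  k2 = f(1.260000, -1.939280) = -4.947578
  k3 = f(1.260000, -2.161612) = -5.385572
  k4 = f(1.420000, -3.093383) = -7.525609
  u ← -1.370000 + (0.32/6)·(k1 + 2k2 + 2k3 + k4) = -3.063328
u(1.42) ≈ -3.0633

-3.0633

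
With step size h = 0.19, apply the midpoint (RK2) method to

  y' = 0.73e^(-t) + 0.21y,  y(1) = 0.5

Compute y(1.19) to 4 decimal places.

Midpoint: k1 = f(t_n, y_n); k2 = f(t_n + h/2, y_n + (h/2)·k1); y_{n+1} = y_n + h·k2.
t=1.000000, y=0.500000:
  k1 = f(1.000000, 0.500000) = 0.373552
  k2 = f(1.095000, 0.535487) = 0.356666
  y ← 0.500000 + 0.19·0.356666 = 0.567767
y(1.19) ≈ 0.5678

0.5678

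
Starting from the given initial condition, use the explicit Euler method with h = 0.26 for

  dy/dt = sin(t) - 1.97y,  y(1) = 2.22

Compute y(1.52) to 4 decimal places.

Euler: y_{n+1} = y_n + h·f(t_n, y_n).
t=1.000000, y=2.220000: f=-3.531929 → y ← 2.220000 + 0.26·(-3.531929) = 1.301698
t=1.260000, y=1.301698: f=-1.612256 → y ← 1.301698 + 0.26·(-1.612256) = 0.882512
y(1.52) ≈ 0.8825

0.8825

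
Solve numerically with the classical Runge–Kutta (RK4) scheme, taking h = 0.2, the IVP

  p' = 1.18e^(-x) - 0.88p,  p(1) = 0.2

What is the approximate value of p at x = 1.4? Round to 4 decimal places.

RK4: k1 = f(x_n, p_n); k2 = f(x_n + h/2, p_n + (h/2)·k1); k3 = f(x_n + h/2, p_n + (h/2)·k2); k4 = f(x_n + h, p_n + h·k3); p_{n+1} = p_n + (h/6)·(k1 + 2k2 + 2k3 + k4).
x=1.000000, p=0.200000:
  k1 = f(1.000000, 0.200000) = 0.258098
  k2 = f(1.100000, 0.225810) = 0.194075
  k3 = f(1.100000, 0.219408) = 0.199709
  k4 = f(1.200000, 0.239942) = 0.144260
  p ← 0.200000 + (0.2/6)·(k1 + 2k2 + 2k3 + k4) = 0.239664
x=1.200000, p=0.239664:
  k1 = f(1.200000, 0.239664) = 0.144505
  k2 = f(1.300000, 0.254115) = 0.097967
  k3 = f(1.300000, 0.249461) = 0.102062
  k4 = f(1.400000, 0.260077) = 0.062117
  p ← 0.239664 + (0.2/6)·(k1 + 2k2 + 2k3 + k4) = 0.259887
p(1.4) ≈ 0.2599

0.2599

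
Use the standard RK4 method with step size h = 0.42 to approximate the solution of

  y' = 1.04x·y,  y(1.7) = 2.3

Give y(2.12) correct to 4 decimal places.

5.2878

RK4: k1 = f(x_n, y_n); k2 = f(x_n + h/2, y_n + (h/2)·k1); k3 = f(x_n + h/2, y_n + (h/2)·k2); k4 = f(x_n + h, y_n + h·k3); y_{n+1} = y_n + (h/6)·(k1 + 2k2 + 2k3 + k4).
x=1.700000, y=2.300000:
  k1 = f(1.700000, 2.300000) = 4.066400
  k2 = f(1.910000, 3.153944) = 6.264994
  k3 = f(1.910000, 3.615649) = 7.182125
  k4 = f(2.120000, 5.316492) = 11.721802
  y ← 2.300000 + (0.42/6)·(k1 + 2k2 + 2k3 + k4) = 5.287771
y(2.12) ≈ 5.2878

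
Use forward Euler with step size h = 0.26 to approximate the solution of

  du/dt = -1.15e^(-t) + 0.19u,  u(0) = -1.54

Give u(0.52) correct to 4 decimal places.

-2.2402

Euler: u_{n+1} = u_n + h·f(t_n, u_n).
t=0.000000, u=-1.540000: f=-1.442600 → u ← -1.540000 + 0.26·(-1.442600) = -1.915076
t=0.260000, u=-1.915076: f=-1.250574 → u ← -1.915076 + 0.26·(-1.250574) = -2.240225
u(0.52) ≈ -2.2402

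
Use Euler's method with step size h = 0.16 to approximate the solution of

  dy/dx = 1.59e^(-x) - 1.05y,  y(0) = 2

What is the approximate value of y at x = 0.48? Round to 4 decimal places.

1.6931

Euler: y_{n+1} = y_n + h·f(x_n, y_n).
x=0.000000, y=2.000000: f=-0.510000 → y ← 2.000000 + 0.16·(-0.510000) = 1.918400
x=0.160000, y=1.918400: f=-0.659411 → y ← 1.918400 + 0.16·(-0.659411) = 1.812894
x=0.320000, y=1.812894: f=-0.748962 → y ← 1.812894 + 0.16·(-0.748962) = 1.693060
y(0.48) ≈ 1.6931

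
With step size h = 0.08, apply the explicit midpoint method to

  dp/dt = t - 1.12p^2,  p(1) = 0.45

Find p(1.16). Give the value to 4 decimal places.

0.5756

Midpoint: k1 = f(t_n, p_n); k2 = f(t_n + h/2, p_n + (h/2)·k1); p_{n+1} = p_n + h·k2.
t=1.000000, p=0.450000:
  k1 = f(1.000000, 0.450000) = 0.773200
  k2 = f(1.040000, 0.480928) = 0.780953
  p ← 0.450000 + 0.08·0.780953 = 0.512476
t=1.080000, p=0.512476:
  k1 = f(1.080000, 0.512476) = 0.785852
  k2 = f(1.120000, 0.543910) = 0.788661
  p ← 0.512476 + 0.08·0.788661 = 0.575569
p(1.16) ≈ 0.5756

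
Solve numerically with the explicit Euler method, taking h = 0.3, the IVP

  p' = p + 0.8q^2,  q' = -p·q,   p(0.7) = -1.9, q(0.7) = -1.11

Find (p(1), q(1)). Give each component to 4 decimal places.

Euler on (p,q): p_{n+1} = p_n + h·p', q_{n+1} = q_n + h·q'.
0.700000: (-1.900000, -1.110000); f=(-0.914320, -2.109000) → (-2.174296, -1.742700)
(p(1), q(1)) ≈ (-2.1743, -1.7427)

-2.1743, -1.7427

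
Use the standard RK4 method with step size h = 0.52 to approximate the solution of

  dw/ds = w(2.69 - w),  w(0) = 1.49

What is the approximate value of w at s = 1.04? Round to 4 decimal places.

RK4: k1 = f(s_n, w_n); k2 = f(s_n + h/2, w_n + (h/2)·k1); k3 = f(s_n + h/2, w_n + (h/2)·k2); k4 = f(s_n + h, w_n + h·k3); w_{n+1} = w_n + (h/6)·(k1 + 2k2 + 2k3 + k4).
s=0.000000, w=1.490000:
  k1 = f(0.000000, 1.490000) = 1.788000
  k2 = f(0.260000, 1.954880) = 1.437071
  k3 = f(0.260000, 1.863639) = 1.540039
  k4 = f(0.520000, 2.290820) = 0.914449
  w ← 1.490000 + (0.52/6)·(k1 + 2k2 + 2k3 + k4) = 2.240245
s=0.520000, w=2.240245:
  k1 = f(0.520000, 2.240245) = 1.007562
  k2 = f(0.780000, 2.502211) = 0.469888
  k3 = f(0.780000, 2.362416) = 0.773890
  k4 = f(1.040000, 2.642668) = 0.125083
  w ← 2.240245 + (0.52/6)·(k1 + 2k2 + 2k3 + k4) = 2.553996
w(1.04) ≈ 2.5540

2.5540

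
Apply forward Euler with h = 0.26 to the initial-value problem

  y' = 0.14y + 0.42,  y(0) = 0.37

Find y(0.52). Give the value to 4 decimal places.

0.6198

Euler: y_{n+1} = y_n + h·f(x_n, y_n).
x=0.000000, y=0.370000: f=0.471800 → y ← 0.370000 + 0.26·0.471800 = 0.492668
x=0.260000, y=0.492668: f=0.488974 → y ← 0.492668 + 0.26·0.488974 = 0.619801
y(0.52) ≈ 0.6198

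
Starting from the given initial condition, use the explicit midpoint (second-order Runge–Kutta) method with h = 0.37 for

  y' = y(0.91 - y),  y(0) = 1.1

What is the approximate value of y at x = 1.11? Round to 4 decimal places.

Midpoint: k1 = f(x_n, y_n); k2 = f(x_n + h/2, y_n + (h/2)·k1); y_{n+1} = y_n + h·k2.
x=0.000000, y=1.100000:
  k1 = f(0.000000, 1.100000) = -0.209000
  k2 = f(0.185000, 1.061335) = -0.160617
  y ← 1.100000 + 0.37·(-0.160617) = 1.040572
x=0.370000, y=1.040572:
  k1 = f(0.370000, 1.040572) = -0.135869
  k2 = f(0.555000, 1.015436) = -0.107063
  y ← 1.040572 + 0.37·(-0.107063) = 1.000958
x=0.740000, y=1.000958:
  k1 = f(0.740000, 1.000958) = -0.091045
  k2 = f(0.925000, 0.984115) = -0.072937
  y ← 1.000958 + 0.37·(-0.072937) = 0.973971
y(1.11) ≈ 0.9740

0.9740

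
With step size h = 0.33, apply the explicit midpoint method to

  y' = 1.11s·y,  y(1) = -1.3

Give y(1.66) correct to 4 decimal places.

-3.2887

Midpoint: k1 = f(s_n, y_n); k2 = f(s_n + h/2, y_n + (h/2)·k1); y_{n+1} = y_n + h·k2.
s=1.000000, y=-1.300000:
  k1 = f(1.000000, -1.300000) = -1.443000
  k2 = f(1.165000, -1.538095) = -1.988988
  y ← -1.300000 + 0.33·(-1.988988) = -1.956366
s=1.330000, y=-1.956366:
  k1 = f(1.330000, -1.956366) = -2.888183
  k2 = f(1.495000, -2.432916) = -4.037303
  y ← -1.956366 + 0.33·(-4.037303) = -3.288676
y(1.66) ≈ -3.2887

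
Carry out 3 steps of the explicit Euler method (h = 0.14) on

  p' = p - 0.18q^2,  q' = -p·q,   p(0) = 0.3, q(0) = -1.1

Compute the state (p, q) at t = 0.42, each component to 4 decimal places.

0.3473, -0.9617

Euler on (p,q): p_{n+1} = p_n + h·p', q_{n+1} = q_n + h·q'.
0.000000: (0.300000, -1.100000); f=(0.082200, 0.330000) → (0.311508, -1.053800)
0.140000: (0.311508, -1.053800); f=(0.111619, 0.328267) → (0.327135, -1.007843)
0.280000: (0.327135, -1.007843); f=(0.144300, 0.329700) → (0.347337, -0.961685)
(p(0.42), q(0.42)) ≈ (0.3473, -0.9617)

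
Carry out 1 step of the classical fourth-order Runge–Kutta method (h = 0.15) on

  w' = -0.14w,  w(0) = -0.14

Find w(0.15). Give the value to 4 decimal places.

RK4: k1 = f(x_n, w_n); k2 = f(x_n + h/2, w_n + (h/2)·k1); k3 = f(x_n + h/2, w_n + (h/2)·k2); k4 = f(x_n + h, w_n + h·k3); w_{n+1} = w_n + (h/6)·(k1 + 2k2 + 2k3 + k4).
x=0.000000, w=-0.140000:
  k1 = f(0.000000, -0.140000) = 0.019600
  k2 = f(0.075000, -0.138530) = 0.019394
  k3 = f(0.075000, -0.138545) = 0.019396
  k4 = f(0.150000, -0.137091) = 0.019193
  w ← -0.140000 + (0.15/6)·(k1 + 2k2 + 2k3 + k4) = -0.137091
w(0.15) ≈ -0.1371

-0.1371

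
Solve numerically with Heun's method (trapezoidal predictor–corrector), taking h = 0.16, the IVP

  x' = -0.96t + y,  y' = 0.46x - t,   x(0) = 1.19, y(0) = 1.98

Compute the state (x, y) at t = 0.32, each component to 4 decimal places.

1.8021, 2.1498

Heun on (x,y): k1 = f(t_n, state_n); k2 = f(t_n + h, state_n + h·k1); state_{n+1} = state_n + (h/2)·(k1 + k2).
0.000000: (1.190000, 1.980000)
  k1 = (1.980000, 0.547400)
  predictor → (1.506800, 2.067584)
  k2 = (1.913984, 0.533128)
  → (1.501519, 2.066442)
0.160000: (1.501519, 2.066442)
  k1 = (1.912842, 0.530699)
  predictor → (1.807573, 2.151354)
  k2 = (1.844154, 0.511484)
  → (1.802078, 2.149817)
(x(0.32), y(0.32)) ≈ (1.8021, 2.1498)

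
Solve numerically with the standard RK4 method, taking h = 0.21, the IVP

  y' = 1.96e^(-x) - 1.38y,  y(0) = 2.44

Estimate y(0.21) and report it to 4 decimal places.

2.1468

RK4: k1 = f(x_n, y_n); k2 = f(x_n + h/2, y_n + (h/2)·k1); k3 = f(x_n + h/2, y_n + (h/2)·k2); k4 = f(x_n + h, y_n + h·k3); y_{n+1} = y_n + (h/6)·(k1 + 2k2 + 2k3 + k4).
x=0.000000, y=2.440000:
  k1 = f(0.000000, 2.440000) = -1.407200
  k2 = f(0.105000, 2.292244) = -1.398661
  k3 = f(0.105000, 2.293141) = -1.399898
  k4 = f(0.210000, 2.146021) = -1.372764
  y ← 2.440000 + (0.21/6)·(k1 + 2k2 + 2k3 + k4) = 2.146802
y(0.21) ≈ 2.1468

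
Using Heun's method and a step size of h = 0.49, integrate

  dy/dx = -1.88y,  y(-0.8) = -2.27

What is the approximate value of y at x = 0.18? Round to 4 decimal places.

-0.5746

Heun: k1 = f(x_n, y_n); k2 = f(x_n + h, y_n + h·k1); y_{n+1} = y_n + (h/2)·(k1 + k2).
x=-0.800000, y=-2.270000:
  k1 = f(-0.800000, -2.270000) = 4.267600
  k2 = f(-0.310000, -0.178876) = 0.336287
  y ← -2.270000 + (0.49/2)·(4.267600 + 0.336287) = -1.142048
x=-0.310000, y=-1.142048:
  k1 = f(-0.310000, -1.142048) = 2.147050
  k2 = f(0.180000, -0.089993) = 0.169188
  y ← -1.142048 + (0.49/2)·(2.147050 + 0.169188) = -0.574570
y(0.18) ≈ -0.5746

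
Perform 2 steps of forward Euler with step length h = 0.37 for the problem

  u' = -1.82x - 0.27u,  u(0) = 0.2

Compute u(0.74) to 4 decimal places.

Euler: u_{n+1} = u_n + h·f(x_n, u_n).
x=0.000000, u=0.200000: f=-0.054000 → u ← 0.200000 + 0.37·(-0.054000) = 0.180020
x=0.370000, u=0.180020: f=-0.722005 → u ← 0.180020 + 0.37·(-0.722005) = -0.087122
u(0.74) ≈ -0.0871

-0.0871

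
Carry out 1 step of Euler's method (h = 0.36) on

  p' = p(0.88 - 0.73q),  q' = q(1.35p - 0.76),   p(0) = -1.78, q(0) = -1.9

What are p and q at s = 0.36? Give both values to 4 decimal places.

-3.2327, 0.2635

Euler on (p,q): p_{n+1} = p_n + h·p', q_{n+1} = q_n + h·q'.
0.000000: (-1.780000, -1.900000); f=(-4.035260, 6.009700) → (-3.232694, 0.263492)
(p(0.36), q(0.36)) ≈ (-3.2327, 0.2635)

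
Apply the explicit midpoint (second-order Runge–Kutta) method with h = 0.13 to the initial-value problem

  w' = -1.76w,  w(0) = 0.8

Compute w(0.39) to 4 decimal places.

0.4056

Midpoint: k1 = f(x_n, w_n); k2 = f(x_n + h/2, w_n + (h/2)·k1); w_{n+1} = w_n + h·k2.
x=0.000000, w=0.800000:
  k1 = f(0.000000, 0.800000) = -1.408000
  k2 = f(0.065000, 0.708480) = -1.246925
  w ← 0.800000 + 0.13·(-1.246925) = 0.637900
x=0.130000, w=0.637900:
  k1 = f(0.130000, 0.637900) = -1.122704
  k2 = f(0.195000, 0.564924) = -0.994266
  w ← 0.637900 + 0.13·(-0.994266) = 0.508645
x=0.260000, w=0.508645:
  k1 = f(0.260000, 0.508645) = -0.895215
  k2 = f(0.325000, 0.450456) = -0.792803
  w ← 0.508645 + 0.13·(-0.792803) = 0.405581
w(0.39) ≈ 0.4056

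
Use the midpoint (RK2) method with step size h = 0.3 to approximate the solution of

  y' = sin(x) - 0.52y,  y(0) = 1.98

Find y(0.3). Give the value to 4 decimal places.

Midpoint: k1 = f(x_n, y_n); k2 = f(x_n + h/2, y_n + (h/2)·k1); y_{n+1} = y_n + h·k2.
x=0.000000, y=1.980000:
  k1 = f(0.000000, 1.980000) = -1.029600
  k2 = f(0.150000, 1.825560) = -0.799853
  y ← 1.980000 + 0.3·(-0.799853) = 1.740044
y(0.3) ≈ 1.7400

1.7400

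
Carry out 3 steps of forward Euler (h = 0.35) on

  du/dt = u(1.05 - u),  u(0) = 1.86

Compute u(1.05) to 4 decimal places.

Euler: u_{n+1} = u_n + h·f(t_n, u_n).
t=0.000000, u=1.860000: f=-1.506600 → u ← 1.860000 + 0.35·(-1.506600) = 1.332690
t=0.350000, u=1.332690: f=-0.376738 → u ← 1.332690 + 0.35·(-0.376738) = 1.200832
t=0.700000, u=1.200832: f=-0.181123 → u ← 1.200832 + 0.35·(-0.181123) = 1.137438
u(1.05) ≈ 1.1374

1.1374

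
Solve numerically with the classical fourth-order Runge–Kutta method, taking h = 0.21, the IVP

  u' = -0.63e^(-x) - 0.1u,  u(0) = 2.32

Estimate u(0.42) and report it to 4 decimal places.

RK4: k1 = f(x_n, u_n); k2 = f(x_n + h/2, u_n + (h/2)·k1); k3 = f(x_n + h/2, u_n + (h/2)·k2); k4 = f(x_n + h, u_n + h·k3); u_{n+1} = u_n + (h/6)·(k1 + 2k2 + 2k3 + k4).
x=0.000000, u=2.320000:
  k1 = f(0.000000, 2.320000) = -0.862000
  k2 = f(0.105000, 2.229490) = -0.790153
  k3 = f(0.105000, 2.237034) = -0.790908
  k4 = f(0.210000, 2.153909) = -0.726059
  u ← 2.320000 + (0.21/6)·(k1 + 2k2 + 2k3 + k4) = 2.153744
x=0.210000, u=2.153744:
  k1 = f(0.210000, 2.153744) = -0.726042
  k2 = f(0.315000, 2.077509) = -0.667518
  k3 = f(0.315000, 2.083654) = -0.668132
  k4 = f(0.420000, 2.013436) = -0.615283
  u ← 2.153744 + (0.21/6)·(k1 + 2k2 + 2k3 + k4) = 2.013302
u(0.42) ≈ 2.0133

2.0133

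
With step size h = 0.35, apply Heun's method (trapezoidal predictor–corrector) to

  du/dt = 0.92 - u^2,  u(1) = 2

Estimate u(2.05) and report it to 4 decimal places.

Heun: k1 = f(t_n, u_n); k2 = f(t_n + h, u_n + h·k1); u_{n+1} = u_n + (h/2)·(k1 + k2).
t=1.000000, u=2.000000:
  k1 = f(1.000000, 2.000000) = -3.080000
  k2 = f(1.350000, 0.922000) = 0.069916
  u ← 2.000000 + (0.35/2)·(-3.080000 + 0.069916) = 1.473235
t=1.350000, u=1.473235:
  k1 = f(1.350000, 1.473235) = -1.250422
  k2 = f(1.700000, 1.035588) = -0.152441
  u ← 1.473235 + (0.35/2)·(-1.250422 + (-0.152441)) = 1.227734
t=1.700000, u=1.227734:
  k1 = f(1.700000, 1.227734) = -0.587331
  k2 = f(2.050000, 1.022168) = -0.124828
  u ← 1.227734 + (0.35/2)·(-0.587331 + (-0.124828)) = 1.103106
u(2.05) ≈ 1.1031

1.1031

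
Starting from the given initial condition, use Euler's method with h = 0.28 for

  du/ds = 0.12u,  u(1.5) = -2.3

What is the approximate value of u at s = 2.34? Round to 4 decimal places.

Euler: u_{n+1} = u_n + h·f(s_n, u_n).
s=1.500000, u=-2.300000: f=-0.276000 → u ← -2.300000 + 0.28·(-0.276000) = -2.377280
s=1.780000, u=-2.377280: f=-0.285274 → u ← -2.377280 + 0.28·(-0.285274) = -2.457157
s=2.060000, u=-2.457157: f=-0.294859 → u ← -2.457157 + 0.28·(-0.294859) = -2.539717
u(2.34) ≈ -2.5397

-2.5397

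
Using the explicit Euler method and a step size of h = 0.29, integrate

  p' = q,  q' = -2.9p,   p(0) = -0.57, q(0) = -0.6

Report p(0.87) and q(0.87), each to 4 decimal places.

Euler on (p,q): p_{n+1} = p_n + h·p', q_{n+1} = q_n + h·q'.
0.000000: (-0.570000, -0.600000); f=(-0.600000, 1.653000) → (-0.744000, -0.120630)
0.290000: (-0.744000, -0.120630); f=(-0.120630, 2.157600) → (-0.778983, 0.505074)
0.580000: (-0.778983, 0.505074); f=(0.505074, 2.259050) → (-0.632511, 1.160198)
(p(0.87), q(0.87)) ≈ (-0.6325, 1.1602)

-0.6325, 1.1602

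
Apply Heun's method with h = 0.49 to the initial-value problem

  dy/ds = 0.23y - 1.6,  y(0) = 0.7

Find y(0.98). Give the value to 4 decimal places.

-0.8784

Heun: k1 = f(s_n, y_n); k2 = f(s_n + h, y_n + h·k1); y_{n+1} = y_n + (h/2)·(k1 + k2).
s=0.000000, y=0.700000:
  k1 = f(0.000000, 0.700000) = -1.439000
  k2 = f(0.490000, -0.005110) = -1.601175
  y ← 0.700000 + (0.49/2)·(-1.439000 + (-1.601175)) = -0.044843
s=0.490000, y=-0.044843:
  k1 = f(0.490000, -0.044843) = -1.610314
  k2 = f(0.980000, -0.833897) = -1.791796
  y ← -0.044843 + (0.49/2)·(-1.610314 + (-1.791796)) = -0.878360
y(0.98) ≈ -0.8784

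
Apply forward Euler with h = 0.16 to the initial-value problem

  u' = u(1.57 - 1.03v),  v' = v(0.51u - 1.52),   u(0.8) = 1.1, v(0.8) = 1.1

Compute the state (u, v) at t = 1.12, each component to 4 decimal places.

Euler on (u,v): u_{n+1} = u_n + h·u', v_{n+1} = v_n + h·v'.
0.800000: (1.100000, 1.100000); f=(0.480700, -1.054900) → (1.176912, 0.931216)
0.960000: (1.176912, 0.931216); f=(0.718914, -0.856509) → (1.291938, 0.794175)
(u(1.12), v(1.12)) ≈ (1.2919, 0.7942)

1.2919, 0.7942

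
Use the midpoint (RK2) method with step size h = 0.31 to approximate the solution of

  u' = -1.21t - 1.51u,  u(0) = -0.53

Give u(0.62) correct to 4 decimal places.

Midpoint: k1 = f(t_n, u_n); k2 = f(t_n + h/2, u_n + (h/2)·k1); u_{n+1} = u_n + h·k2.
t=0.000000, u=-0.530000:
  k1 = f(0.000000, -0.530000) = 0.800300
  k2 = f(0.155000, -0.405954) = 0.425440
  u ← -0.530000 + 0.31·0.425440 = -0.398114
t=0.310000, u=-0.398114:
  k1 = f(0.310000, -0.398114) = 0.226052
  k2 = f(0.465000, -0.363076) = -0.014406
  u ← -0.398114 + 0.31·(-0.014406) = -0.402579
u(0.62) ≈ -0.4026

-0.4026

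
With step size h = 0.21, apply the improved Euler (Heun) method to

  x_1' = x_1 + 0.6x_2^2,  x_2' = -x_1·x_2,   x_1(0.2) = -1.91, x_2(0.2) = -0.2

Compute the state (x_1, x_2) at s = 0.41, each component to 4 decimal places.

Heun on (x_1,x_2): k1 = f(s_n, state_n); k2 = f(s_n + h, state_n + h·k1); state_{n+1} = state_n + (h/2)·(k1 + k2).
0.200000: (-1.910000, -0.200000)
  k1 = (-1.886000, -0.382000)
  predictor → (-2.306060, -0.280220)
  k2 = (-2.258946, -0.646204)
  → (-2.345219, -0.307961)
(x_1(0.41), x_2(0.41)) ≈ (-2.3452, -0.3080)

-2.3452, -0.3080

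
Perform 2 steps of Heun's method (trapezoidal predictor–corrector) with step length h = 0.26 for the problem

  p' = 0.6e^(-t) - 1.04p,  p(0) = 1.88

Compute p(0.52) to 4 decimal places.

Heun: k1 = f(t_n, p_n); k2 = f(t_n + h, p_n + h·k1); p_{n+1} = p_n + (h/2)·(k1 + k2).
t=0.000000, p=1.880000:
  k1 = f(0.000000, 1.880000) = -1.355200
  k2 = f(0.260000, 1.527648) = -1.126123
  p ← 1.880000 + (0.26/2)·(-1.355200 + (-1.126123)) = 1.557428
t=0.260000, p=1.557428:
  k1 = f(0.260000, 1.557428) = -1.157094
  k2 = f(0.520000, 1.256584) = -0.950135
  p ← 1.557428 + (0.26/2)·(-1.157094 + (-0.950135)) = 1.283488
p(0.52) ≈ 1.2835

1.2835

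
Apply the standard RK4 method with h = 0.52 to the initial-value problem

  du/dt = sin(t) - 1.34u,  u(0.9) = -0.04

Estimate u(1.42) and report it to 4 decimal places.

0.3234

RK4: k1 = f(t_n, u_n); k2 = f(t_n + h/2, u_n + (h/2)·k1); k3 = f(t_n + h/2, u_n + (h/2)·k2); k4 = f(t_n + h, u_n + h·k3); u_{n+1} = u_n + (h/6)·(k1 + 2k2 + 2k3 + k4).
t=0.900000, u=-0.040000:
  k1 = f(0.900000, -0.040000) = 0.836927
  k2 = f(1.160000, 0.177601) = 0.678818
  k3 = f(1.160000, 0.136493) = 0.733903
  k4 = f(1.420000, 0.341630) = 0.530868
  u ← -0.040000 + (0.52/6)·(k1 + 2k2 + 2k3 + k4) = 0.323414
u(1.42) ≈ 0.3234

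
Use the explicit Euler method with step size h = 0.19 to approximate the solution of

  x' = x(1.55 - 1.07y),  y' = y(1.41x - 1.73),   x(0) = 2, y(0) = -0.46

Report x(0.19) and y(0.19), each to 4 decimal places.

Euler on (x,y): x_{n+1} = x_n + h·x', y_{n+1} = y_n + h·y'.
0.000000: (2.000000, -0.460000); f=(4.084400, -0.501400) → (2.776036, -0.555266)
(x(0.19), y(0.19)) ≈ (2.7760, -0.5553)

2.7760, -0.5553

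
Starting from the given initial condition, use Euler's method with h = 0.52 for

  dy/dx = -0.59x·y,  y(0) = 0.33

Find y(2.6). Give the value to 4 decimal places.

Euler: y_{n+1} = y_n + h·f(x_n, y_n).
x=0.000000, y=0.330000: f=0.000000 → y ← 0.330000 + 0.52·0.000000 = 0.330000
x=0.520000, y=0.330000: f=-0.101244 → y ← 0.330000 + 0.52·(-0.101244) = 0.277353
x=1.040000, y=0.277353: f=-0.170184 → y ← 0.277353 + 0.52·(-0.170184) = 0.188858
x=1.560000, y=0.188858: f=-0.173824 → y ← 0.188858 + 0.52·(-0.173824) = 0.098469
x=2.080000, y=0.098469: f=-0.120841 → y ← 0.098469 + 0.52·(-0.120841) = 0.035632
y(2.6) ≈ 0.0356

0.0356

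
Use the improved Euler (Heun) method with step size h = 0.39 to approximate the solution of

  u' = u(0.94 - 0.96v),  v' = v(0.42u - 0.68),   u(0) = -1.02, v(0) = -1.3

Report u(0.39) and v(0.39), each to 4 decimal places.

-2.0629, -0.8069

Heun on (u,v): k1 = f(t_n, state_n); k2 = f(t_n + h, state_n + h·k1); state_{n+1} = state_n + (h/2)·(k1 + k2).
0.000000: (-1.020000, -1.300000)
  k1 = (-2.231760, 1.440920)
  predictor → (-1.890386, -0.738041)
  k2 = (-3.116339, 1.087845)
  → (-2.062879, -0.806891)
(u(0.39), v(0.39)) ≈ (-2.0629, -0.8069)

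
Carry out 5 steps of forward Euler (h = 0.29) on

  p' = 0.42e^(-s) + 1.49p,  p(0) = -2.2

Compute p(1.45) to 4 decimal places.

-12.2211

Euler: p_{n+1} = p_n + h·f(s_n, p_n).
s=0.000000, p=-2.200000: f=-2.858000 → p ← -2.200000 + 0.29·(-2.858000) = -3.028820
s=0.290000, p=-3.028820: f=-4.198671 → p ← -3.028820 + 0.29·(-4.198671) = -4.246435
s=0.580000, p=-4.246435: f=-6.092030 → p ← -4.246435 + 0.29·(-6.092030) = -6.013123
s=0.870000, p=-6.013123: f=-8.783594 → p ← -6.013123 + 0.29·(-8.783594) = -8.560366
s=1.160000, p=-8.560366: f=-12.623281 → p ← -8.560366 + 0.29·(-12.623281) = -12.221117
p(1.45) ≈ -12.2211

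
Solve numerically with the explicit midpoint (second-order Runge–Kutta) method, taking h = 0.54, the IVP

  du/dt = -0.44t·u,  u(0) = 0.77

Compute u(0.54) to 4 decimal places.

Midpoint: k1 = f(t_n, u_n); k2 = f(t_n + h/2, u_n + (h/2)·k1); u_{n+1} = u_n + h·k2.
t=0.000000, u=0.770000:
  k1 = f(0.000000, 0.770000) = 0.000000
  k2 = f(0.270000, 0.770000) = -0.091476
  u ← 0.770000 + 0.54·(-0.091476) = 0.720603
u(0.54) ≈ 0.7206

0.7206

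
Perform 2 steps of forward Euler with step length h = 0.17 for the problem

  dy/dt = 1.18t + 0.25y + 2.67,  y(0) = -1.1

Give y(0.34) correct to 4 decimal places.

-0.2343

Euler: y_{n+1} = y_n + h·f(t_n, y_n).
t=0.000000, y=-1.100000: f=2.395000 → y ← -1.100000 + 0.17·2.395000 = -0.692850
t=0.170000, y=-0.692850: f=2.697388 → y ← -0.692850 + 0.17·2.697388 = -0.234294
y(0.34) ≈ -0.2343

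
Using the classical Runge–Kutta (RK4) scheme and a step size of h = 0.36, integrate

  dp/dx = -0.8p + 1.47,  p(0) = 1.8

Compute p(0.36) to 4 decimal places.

RK4: k1 = f(x_n, p_n); k2 = f(x_n + h/2, p_n + (h/2)·k1); k3 = f(x_n + h/2, p_n + (h/2)·k2); k4 = f(x_n + h, p_n + h·k3); p_{n+1} = p_n + (h/6)·(k1 + 2k2 + 2k3 + k4).
x=0.000000, p=1.800000:
  k1 = f(0.000000, 1.800000) = 0.030000
  k2 = f(0.180000, 1.805400) = 0.025680
  k3 = f(0.180000, 1.804622) = 0.026302
  k4 = f(0.360000, 1.809469) = 0.022425
  p ← 1.800000 + (0.36/6)·(k1 + 2k2 + 2k3 + k4) = 1.809383
p(0.36) ≈ 1.8094

1.8094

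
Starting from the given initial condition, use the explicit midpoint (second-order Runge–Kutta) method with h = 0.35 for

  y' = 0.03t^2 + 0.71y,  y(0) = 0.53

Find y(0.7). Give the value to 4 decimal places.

0.8710

Midpoint: k1 = f(t_n, y_n); k2 = f(t_n + h/2, y_n + (h/2)·k1); y_{n+1} = y_n + h·k2.
t=0.000000, y=0.530000:
  k1 = f(0.000000, 0.530000) = 0.376300
  k2 = f(0.175000, 0.595853) = 0.423974
  y ← 0.530000 + 0.35·0.423974 = 0.678391
t=0.350000, y=0.678391:
  k1 = f(0.350000, 0.678391) = 0.485333
  k2 = f(0.525000, 0.763324) = 0.550229
  y ← 0.678391 + 0.35·0.550229 = 0.870971
y(0.7) ≈ 0.8710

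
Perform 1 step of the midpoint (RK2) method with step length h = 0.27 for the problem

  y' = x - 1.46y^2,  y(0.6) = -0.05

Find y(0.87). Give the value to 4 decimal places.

Midpoint: k1 = f(x_n, y_n); k2 = f(x_n + h/2, y_n + (h/2)·k1); y_{n+1} = y_n + h·k2.
x=0.600000, y=-0.050000:
  k1 = f(0.600000, -0.050000) = 0.596350
  k2 = f(0.735000, 0.030507) = 0.733641
  y ← -0.050000 + 0.27·0.733641 = 0.148083
y(0.87) ≈ 0.1481

0.1481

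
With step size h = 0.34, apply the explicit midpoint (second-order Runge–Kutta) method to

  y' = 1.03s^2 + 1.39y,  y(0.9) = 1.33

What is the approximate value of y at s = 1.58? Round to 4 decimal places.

Midpoint: k1 = f(s_n, y_n); k2 = f(s_n + h/2, y_n + (h/2)·k1); y_{n+1} = y_n + h·k2.
s=0.900000, y=1.330000:
  k1 = f(0.900000, 1.330000) = 2.683000
  k2 = f(1.070000, 1.786110) = 3.661940
  y ← 1.330000 + 0.34·3.661940 = 2.575060
s=1.240000, y=2.575060:
  k1 = f(1.240000, 2.575060) = 5.163061
  k2 = f(1.410000, 3.452780) = 6.847107
  y ← 2.575060 + 0.34·6.847107 = 4.903076
y(1.58) ≈ 4.9031

4.9031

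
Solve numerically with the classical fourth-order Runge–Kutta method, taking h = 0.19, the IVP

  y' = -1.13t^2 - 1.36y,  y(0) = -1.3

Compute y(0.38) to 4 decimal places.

RK4: k1 = f(t_n, y_n); k2 = f(t_n + h/2, y_n + (h/2)·k1); k3 = f(t_n + h/2, y_n + (h/2)·k2); k4 = f(t_n + h, y_n + h·k3); y_{n+1} = y_n + (h/6)·(k1 + 2k2 + 2k3 + k4).
t=0.000000, y=-1.300000:
  k1 = f(0.000000, -1.300000) = 1.768000
  k2 = f(0.095000, -1.132040) = 1.529376
  k3 = f(0.095000, -1.154709) = 1.560206
  k4 = f(0.190000, -1.003561) = 1.324050
  y ← -1.300000 + (0.19/6)·(k1 + 2k2 + 2k3 + k4) = -1.006412
t=0.190000, y=-1.006412:
  k1 = f(0.190000, -1.006412) = 1.327927
  k2 = f(0.285000, -0.880258) = 1.105367
  k3 = f(0.285000, -0.901402) = 1.134122
  k4 = f(0.380000, -0.790928) = 0.912491
  y ← -1.006412 + (0.19/6)·(k1 + 2k2 + 2k3 + k4) = -0.793631
y(0.38) ≈ -0.7936

-0.7936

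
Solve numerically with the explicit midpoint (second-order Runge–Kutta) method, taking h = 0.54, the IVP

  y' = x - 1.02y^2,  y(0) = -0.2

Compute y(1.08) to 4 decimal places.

Midpoint: k1 = f(x_n, y_n); k2 = f(x_n + h/2, y_n + (h/2)·k1); y_{n+1} = y_n + h·k2.
x=0.000000, y=-0.200000:
  k1 = f(0.000000, -0.200000) = -0.040800
  k2 = f(0.270000, -0.211016) = 0.224582
  y ← -0.200000 + 0.54·0.224582 = -0.078726
x=0.540000, y=-0.078726:
  k1 = f(0.540000, -0.078726) = 0.533678
  k2 = f(0.810000, 0.065367) = 0.805642
  y ← -0.078726 + 0.54·0.805642 = 0.356321
y(1.08) ≈ 0.3563

0.3563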